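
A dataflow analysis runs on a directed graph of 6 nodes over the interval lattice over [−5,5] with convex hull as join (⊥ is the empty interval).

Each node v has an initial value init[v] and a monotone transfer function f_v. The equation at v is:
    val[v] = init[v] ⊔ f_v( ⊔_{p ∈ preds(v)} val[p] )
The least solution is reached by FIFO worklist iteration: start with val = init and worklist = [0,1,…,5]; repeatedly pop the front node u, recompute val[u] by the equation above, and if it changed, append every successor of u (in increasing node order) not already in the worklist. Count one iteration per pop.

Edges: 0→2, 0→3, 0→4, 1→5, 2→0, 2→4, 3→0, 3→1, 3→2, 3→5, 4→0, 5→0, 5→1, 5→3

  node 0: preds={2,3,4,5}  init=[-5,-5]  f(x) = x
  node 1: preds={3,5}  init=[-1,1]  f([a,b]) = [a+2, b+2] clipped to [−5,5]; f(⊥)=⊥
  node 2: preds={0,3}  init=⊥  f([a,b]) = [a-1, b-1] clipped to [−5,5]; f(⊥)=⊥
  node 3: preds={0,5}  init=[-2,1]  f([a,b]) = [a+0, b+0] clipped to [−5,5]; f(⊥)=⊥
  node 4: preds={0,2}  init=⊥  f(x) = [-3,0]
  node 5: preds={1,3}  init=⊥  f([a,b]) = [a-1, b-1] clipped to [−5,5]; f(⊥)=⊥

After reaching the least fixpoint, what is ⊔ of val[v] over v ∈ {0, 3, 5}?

Iteration log — 27 steps:
  step 1. node 0  ⊔preds=[-2,1]  new=[-5,1]  old=[-5,-5]  +wl: 
  step 2. node 1  ⊔preds=[-2,1]  new=[-1,3]  old=[-1,1]  +wl: 
  step 3. node 2  ⊔preds=[-5,1]  new=[-5,0]  old=⊥  +wl: 0
  step 4. node 3  ⊔preds=[-5,1]  new=[-5,1]  old=[-2,1]  +wl: 1,2
  step 5. node 4  ⊔preds=[-5,1]  new=[-3,0]  old=⊥  +wl: 
  step 6. node 5  ⊔preds=[-5,3]  new=[-5,2]  old=⊥  +wl: 3
  step 7. node 0  ⊔preds=[-5,2]  new=[-5,2]  old=[-5,1]  +wl: 4
  step 8. node 1  ⊔preds=[-5,2]  new=[-3,4]  old=[-1,3]  +wl: 5
  step 9. node 2  ⊔preds=[-5,2]  new=[-5,1]  old=[-5,0]  +wl: 0
  step 10. node 3  ⊔preds=[-5,2]  new=[-5,2]  old=[-5,1]  +wl: 1,2
  step 11. node 4  ⊔preds=[-5,2]  new=[-3,0]  stable
  step 12. node 5  ⊔preds=[-5,4]  new=[-5,3]  old=[-5,2]  +wl: 3
  step 13. node 0  ⊔preds=[-5,3]  new=[-5,3]  old=[-5,2]  +wl: 4
  step 14. node 1  ⊔preds=[-5,3]  new=[-3,5]  old=[-3,4]  +wl: 5
  step 15. node 2  ⊔preds=[-5,3]  new=[-5,2]  old=[-5,1]  +wl: 0
  step 16. node 3  ⊔preds=[-5,3]  new=[-5,3]  old=[-5,2]  +wl: 1,2
  step 17. node 4  ⊔preds=[-5,3]  new=[-3,0]  stable
  step 18. node 5  ⊔preds=[-5,5]  new=[-5,4]  old=[-5,3]  +wl: 3
  step 19. node 0  ⊔preds=[-5,4]  new=[-5,4]  old=[-5,3]  +wl: 4
  step 20. node 1  ⊔preds=[-5,4]  new=[-3,5]  stable
  step 21. node 2  ⊔preds=[-5,4]  new=[-5,3]  old=[-5,2]  +wl: 0
  step 22. node 3  ⊔preds=[-5,4]  new=[-5,4]  old=[-5,3]  +wl: 1,2,5
  step 23. node 4  ⊔preds=[-5,4]  new=[-3,0]  stable
  step 24. node 0  ⊔preds=[-5,4]  new=[-5,4]  stable
  step 25. node 1  ⊔preds=[-5,4]  new=[-3,5]  stable
  step 26. node 2  ⊔preds=[-5,4]  new=[-5,3]  stable
  step 27. node 5  ⊔preds=[-5,5]  new=[-5,4]  stable

Least fixpoint reached:
  node 0: [-5,4]
  node 1: [-3,5]
  node 2: [-5,3]
  node 3: [-5,4]
  node 4: [-3,0]
  node 5: [-5,4]

[-5,4]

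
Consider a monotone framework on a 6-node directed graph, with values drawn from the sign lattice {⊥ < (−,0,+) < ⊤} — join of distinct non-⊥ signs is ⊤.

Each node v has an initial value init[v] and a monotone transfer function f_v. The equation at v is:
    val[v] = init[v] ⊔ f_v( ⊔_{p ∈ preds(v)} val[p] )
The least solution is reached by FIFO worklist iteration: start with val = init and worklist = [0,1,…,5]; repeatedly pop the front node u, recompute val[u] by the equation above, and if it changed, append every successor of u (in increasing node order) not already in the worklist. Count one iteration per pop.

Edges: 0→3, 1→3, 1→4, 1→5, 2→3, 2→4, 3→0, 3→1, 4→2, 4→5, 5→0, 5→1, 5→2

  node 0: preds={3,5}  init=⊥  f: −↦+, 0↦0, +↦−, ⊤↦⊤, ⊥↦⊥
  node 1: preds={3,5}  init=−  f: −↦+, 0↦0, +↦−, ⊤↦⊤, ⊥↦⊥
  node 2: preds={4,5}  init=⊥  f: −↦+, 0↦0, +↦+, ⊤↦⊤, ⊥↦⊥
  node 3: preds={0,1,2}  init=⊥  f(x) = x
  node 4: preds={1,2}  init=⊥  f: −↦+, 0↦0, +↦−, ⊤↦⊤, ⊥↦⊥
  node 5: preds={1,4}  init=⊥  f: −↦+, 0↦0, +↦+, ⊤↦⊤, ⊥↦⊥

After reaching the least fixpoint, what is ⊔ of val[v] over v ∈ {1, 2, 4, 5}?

⊤

Trace (15 dequeues):
  [1] u=0 | in ⊥ | out ⊥ | ==
  [2] u=1 | in ⊥ | out − | ==
  [3] u=2 | in ⊥ | out ⊥ | ==
  [4] u=3 | in − | out − | prev ⊥ | push {0,1}
  [5] u=4 | in − | out + | prev ⊥ | push {2}
  [6] u=5 | in ⊤ | out ⊤ | prev ⊥ | push {}
  [7] u=0 | in ⊤ | out ⊤ | prev ⊥ | push {3}
  [8] u=1 | in ⊤ | out ⊤ | prev − | push {4,5}
  [9] u=2 | in ⊤ | out ⊤ | prev ⊥ | push {}
  [10] u=3 | in ⊤ | out ⊤ | prev − | push {0,1}
  [11] u=4 | in ⊤ | out ⊤ | prev + | push {2}
  [12] u=5 | in ⊤ | out ⊤ | ==
  [13] u=0 | in ⊤ | out ⊤ | ==
  [14] u=1 | in ⊤ | out ⊤ | ==
  [15] u=2 | in ⊤ | out ⊤ | ==

Converged values:
  [0] ⊤
  [1] ⊤
  [2] ⊤
  [3] ⊤
  [4] ⊤
  [5] ⊤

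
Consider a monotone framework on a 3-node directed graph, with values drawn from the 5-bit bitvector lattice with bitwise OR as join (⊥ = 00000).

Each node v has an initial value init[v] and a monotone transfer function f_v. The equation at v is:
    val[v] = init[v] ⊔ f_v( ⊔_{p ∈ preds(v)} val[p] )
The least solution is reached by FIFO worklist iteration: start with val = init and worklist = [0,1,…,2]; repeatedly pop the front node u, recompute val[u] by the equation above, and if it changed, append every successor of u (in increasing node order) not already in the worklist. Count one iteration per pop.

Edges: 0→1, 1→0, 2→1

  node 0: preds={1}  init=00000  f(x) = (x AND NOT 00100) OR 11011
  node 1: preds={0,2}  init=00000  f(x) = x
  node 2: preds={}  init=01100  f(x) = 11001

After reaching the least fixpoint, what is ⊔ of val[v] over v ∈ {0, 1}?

11111

Trace (5 dequeues):
  [1] u=0 | in 00000 | out 11011 | prev 00000 | push {}
  [2] u=1 | in 11111 | out 11111 | prev 00000 | push {0}
  [3] u=2 | in 00000 | out 11101 | prev 01100 | push {1}
  [4] u=0 | in 11111 | out 11011 | ==
  [5] u=1 | in 11111 | out 11111 | ==

Converged values:
  [0] 11011
  [1] 11111
  [2] 11101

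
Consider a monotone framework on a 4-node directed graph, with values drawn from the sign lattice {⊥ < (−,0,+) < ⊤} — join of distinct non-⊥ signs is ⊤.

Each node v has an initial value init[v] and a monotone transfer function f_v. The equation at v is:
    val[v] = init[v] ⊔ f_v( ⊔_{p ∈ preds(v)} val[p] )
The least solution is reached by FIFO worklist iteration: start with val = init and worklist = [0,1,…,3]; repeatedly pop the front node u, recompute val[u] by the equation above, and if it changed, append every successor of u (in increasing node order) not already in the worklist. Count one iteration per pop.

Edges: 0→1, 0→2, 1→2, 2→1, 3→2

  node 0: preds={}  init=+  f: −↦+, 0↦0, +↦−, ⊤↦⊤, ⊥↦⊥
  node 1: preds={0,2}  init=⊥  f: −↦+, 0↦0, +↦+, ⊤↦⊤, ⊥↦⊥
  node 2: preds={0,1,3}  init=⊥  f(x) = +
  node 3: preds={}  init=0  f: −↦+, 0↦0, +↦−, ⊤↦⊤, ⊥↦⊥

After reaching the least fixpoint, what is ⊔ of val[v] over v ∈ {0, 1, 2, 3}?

⊤

Iteration log — 5 steps:
  step 1. node 0  ⊔preds=⊥  new=+  stable
  step 2. node 1  ⊔preds=+  new=+  old=⊥  +wl: 
  step 3. node 2  ⊔preds=⊤  new=+  old=⊥  +wl: 1
  step 4. node 3  ⊔preds=⊥  new=0  stable
  step 5. node 1  ⊔preds=+  new=+  stable

Least fixpoint reached:
  node 0: +
  node 1: +
  node 2: +
  node 3: 0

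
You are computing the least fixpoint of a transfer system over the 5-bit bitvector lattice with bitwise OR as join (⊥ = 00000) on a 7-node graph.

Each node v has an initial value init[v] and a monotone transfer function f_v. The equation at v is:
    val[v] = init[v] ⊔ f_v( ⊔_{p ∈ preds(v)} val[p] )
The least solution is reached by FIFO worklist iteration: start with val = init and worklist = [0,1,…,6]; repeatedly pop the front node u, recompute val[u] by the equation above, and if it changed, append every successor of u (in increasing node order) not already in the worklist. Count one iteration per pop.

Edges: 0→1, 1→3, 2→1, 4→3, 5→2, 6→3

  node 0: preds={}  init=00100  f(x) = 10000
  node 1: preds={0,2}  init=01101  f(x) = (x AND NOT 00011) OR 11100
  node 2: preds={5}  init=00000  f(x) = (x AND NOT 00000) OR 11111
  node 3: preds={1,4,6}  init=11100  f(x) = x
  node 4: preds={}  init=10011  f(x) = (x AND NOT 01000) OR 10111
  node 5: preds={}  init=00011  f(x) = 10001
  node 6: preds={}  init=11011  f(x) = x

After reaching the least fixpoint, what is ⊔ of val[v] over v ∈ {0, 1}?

11101

Worklist (10 pops):
  #1 pop 0: in=00000 → 10100 (was 00100); enqueue []
  #2 pop 1: in=10100 → 11101 (was 01101); enqueue []
  #3 pop 2: in=00011 → 11111 (was 00000); enqueue [1]
  #4 pop 3: in=11111 → 11111 (was 11100); enqueue []
  #5 pop 4: in=00000 → 10111 (was 10011); enqueue [3]
  #6 pop 5: in=00000 → 10011 (was 00011); enqueue [2]
  #7 pop 6: in=00000 → 11011 (no change)
  #8 pop 1: in=11111 → 11101 (no change)
  #9 pop 3: in=11111 → 11111 (no change)
  #10 pop 2: in=10011 → 11111 (no change)

Fixpoint:
  val[0] = 10100
  val[1] = 11101
  val[2] = 11111
  val[3] = 11111
  val[4] = 10111
  val[5] = 10011
  val[6] = 11011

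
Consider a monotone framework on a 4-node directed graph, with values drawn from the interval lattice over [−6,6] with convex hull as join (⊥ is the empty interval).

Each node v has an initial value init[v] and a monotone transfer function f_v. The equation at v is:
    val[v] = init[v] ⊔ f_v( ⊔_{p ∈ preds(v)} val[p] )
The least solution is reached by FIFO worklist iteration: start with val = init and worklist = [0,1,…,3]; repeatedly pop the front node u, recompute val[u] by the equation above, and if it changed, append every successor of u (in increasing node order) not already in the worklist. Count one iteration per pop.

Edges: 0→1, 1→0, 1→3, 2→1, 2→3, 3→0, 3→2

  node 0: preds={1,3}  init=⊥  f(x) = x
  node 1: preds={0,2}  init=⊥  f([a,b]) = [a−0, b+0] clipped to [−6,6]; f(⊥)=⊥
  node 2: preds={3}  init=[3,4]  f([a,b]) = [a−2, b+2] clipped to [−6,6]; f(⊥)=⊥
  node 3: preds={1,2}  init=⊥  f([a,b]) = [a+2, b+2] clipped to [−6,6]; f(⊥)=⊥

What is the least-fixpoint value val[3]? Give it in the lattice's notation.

Iteration log — 9 steps:
  step 1. node 0  ⊔preds=⊥  new=⊥  stable
  step 2. node 1  ⊔preds=[3,4]  new=[3,4]  old=⊥  +wl: 0
  step 3. node 2  ⊔preds=⊥  new=[3,4]  stable
  step 4. node 3  ⊔preds=[3,4]  new=[5,6]  old=⊥  +wl: 2
  step 5. node 0  ⊔preds=[3,6]  new=[3,6]  old=⊥  +wl: 1
  step 6. node 2  ⊔preds=[5,6]  new=[3,6]  old=[3,4]  +wl: 3
  step 7. node 1  ⊔preds=[3,6]  new=[3,6]  old=[3,4]  +wl: 0
  step 8. node 3  ⊔preds=[3,6]  new=[5,6]  stable
  step 9. node 0  ⊔preds=[3,6]  new=[3,6]  stable

Least fixpoint reached:
  node 0: [3,6]
  node 1: [3,6]
  node 2: [3,6]
  node 3: [5,6]

[5,6]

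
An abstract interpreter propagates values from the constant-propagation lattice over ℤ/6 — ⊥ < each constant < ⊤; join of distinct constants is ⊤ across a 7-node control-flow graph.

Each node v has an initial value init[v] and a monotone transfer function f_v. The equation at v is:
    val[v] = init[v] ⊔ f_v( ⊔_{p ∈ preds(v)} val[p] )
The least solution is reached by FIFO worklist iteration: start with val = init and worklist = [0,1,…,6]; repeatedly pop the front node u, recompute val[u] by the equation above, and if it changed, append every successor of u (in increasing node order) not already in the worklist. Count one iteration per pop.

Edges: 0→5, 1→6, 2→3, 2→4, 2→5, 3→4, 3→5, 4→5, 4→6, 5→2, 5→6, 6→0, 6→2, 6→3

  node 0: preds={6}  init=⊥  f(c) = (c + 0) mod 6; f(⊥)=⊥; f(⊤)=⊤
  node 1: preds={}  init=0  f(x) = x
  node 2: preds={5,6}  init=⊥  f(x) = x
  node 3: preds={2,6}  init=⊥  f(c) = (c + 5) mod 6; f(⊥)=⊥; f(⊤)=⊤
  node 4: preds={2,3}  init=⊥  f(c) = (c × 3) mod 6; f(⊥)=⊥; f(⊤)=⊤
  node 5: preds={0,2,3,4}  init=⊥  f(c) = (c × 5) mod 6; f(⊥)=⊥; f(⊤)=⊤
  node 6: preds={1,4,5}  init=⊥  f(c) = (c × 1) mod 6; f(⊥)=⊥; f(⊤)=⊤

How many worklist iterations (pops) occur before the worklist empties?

20

Iteration log — 20 steps:
  step 1. node 0  ⊔preds=⊥  new=⊥  stable
  step 2. node 1  ⊔preds=⊥  new=0  stable
  step 3. node 2  ⊔preds=⊥  new=⊥  stable
  step 4. node 3  ⊔preds=⊥  new=⊥  stable
  step 5. node 4  ⊔preds=⊥  new=⊥  stable
  step 6. node 5  ⊔preds=⊥  new=⊥  stable
  step 7. node 6  ⊔preds=0  new=0  old=⊥  +wl: 0,2,3
  step 8. node 0  ⊔preds=0  new=0  old=⊥  +wl: 5
  step 9. node 2  ⊔preds=0  new=0  old=⊥  +wl: 4
  step 10. node 3  ⊔preds=0  new=5  old=⊥  +wl: 
  step 11. node 5  ⊔preds=⊤  new=⊤  old=⊥  +wl: 2,6
  step 12. node 4  ⊔preds=⊤  new=⊤  old=⊥  +wl: 5
  step 13. node 2  ⊔preds=⊤  new=⊤  old=0  +wl: 3,4
  step 14. node 6  ⊔preds=⊤  new=⊤  old=0  +wl: 0,2
  step 15. node 5  ⊔preds=⊤  new=⊤  stable
  step 16. node 3  ⊔preds=⊤  new=⊤  old=5  +wl: 5
  step 17. node 4  ⊔preds=⊤  new=⊤  stable
  step 18. node 0  ⊔preds=⊤  new=⊤  old=0  +wl: 
  step 19. node 2  ⊔preds=⊤  new=⊤  stable
  step 20. node 5  ⊔preds=⊤  new=⊤  stable

Least fixpoint reached:
  node 0: ⊤
  node 1: 0
  node 2: ⊤
  node 3: ⊤
  node 4: ⊤
  node 5: ⊤
  node 6: ⊤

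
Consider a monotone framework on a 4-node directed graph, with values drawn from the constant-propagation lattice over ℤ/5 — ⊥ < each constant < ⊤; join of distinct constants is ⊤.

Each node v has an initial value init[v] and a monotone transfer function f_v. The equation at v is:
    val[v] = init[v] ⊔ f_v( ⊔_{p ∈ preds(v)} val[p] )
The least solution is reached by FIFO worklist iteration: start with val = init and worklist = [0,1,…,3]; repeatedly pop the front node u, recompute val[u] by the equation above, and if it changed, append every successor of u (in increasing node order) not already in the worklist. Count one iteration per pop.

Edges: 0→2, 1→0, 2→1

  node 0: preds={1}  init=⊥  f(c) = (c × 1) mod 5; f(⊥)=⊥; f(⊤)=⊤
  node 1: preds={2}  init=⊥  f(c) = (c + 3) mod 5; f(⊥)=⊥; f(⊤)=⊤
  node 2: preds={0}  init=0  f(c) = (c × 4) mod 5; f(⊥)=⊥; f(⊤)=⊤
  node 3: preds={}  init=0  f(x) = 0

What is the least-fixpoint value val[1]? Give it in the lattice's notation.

⊤

Worklist (9 pops):
  #1 pop 0: in=⊥ → ⊥ (no change)
  #2 pop 1: in=0 → 3 (was ⊥); enqueue [0]
  #3 pop 2: in=⊥ → 0 (no change)
  #4 pop 3: in=⊥ → 0 (no change)
  #5 pop 0: in=3 → 3 (was ⊥); enqueue [2]
  #6 pop 2: in=3 → ⊤ (was 0); enqueue [1]
  #7 pop 1: in=⊤ → ⊤ (was 3); enqueue [0]
  #8 pop 0: in=⊤ → ⊤ (was 3); enqueue [2]
  #9 pop 2: in=⊤ → ⊤ (no change)

Fixpoint:
  val[0] = ⊤
  val[1] = ⊤
  val[2] = ⊤
  val[3] = 0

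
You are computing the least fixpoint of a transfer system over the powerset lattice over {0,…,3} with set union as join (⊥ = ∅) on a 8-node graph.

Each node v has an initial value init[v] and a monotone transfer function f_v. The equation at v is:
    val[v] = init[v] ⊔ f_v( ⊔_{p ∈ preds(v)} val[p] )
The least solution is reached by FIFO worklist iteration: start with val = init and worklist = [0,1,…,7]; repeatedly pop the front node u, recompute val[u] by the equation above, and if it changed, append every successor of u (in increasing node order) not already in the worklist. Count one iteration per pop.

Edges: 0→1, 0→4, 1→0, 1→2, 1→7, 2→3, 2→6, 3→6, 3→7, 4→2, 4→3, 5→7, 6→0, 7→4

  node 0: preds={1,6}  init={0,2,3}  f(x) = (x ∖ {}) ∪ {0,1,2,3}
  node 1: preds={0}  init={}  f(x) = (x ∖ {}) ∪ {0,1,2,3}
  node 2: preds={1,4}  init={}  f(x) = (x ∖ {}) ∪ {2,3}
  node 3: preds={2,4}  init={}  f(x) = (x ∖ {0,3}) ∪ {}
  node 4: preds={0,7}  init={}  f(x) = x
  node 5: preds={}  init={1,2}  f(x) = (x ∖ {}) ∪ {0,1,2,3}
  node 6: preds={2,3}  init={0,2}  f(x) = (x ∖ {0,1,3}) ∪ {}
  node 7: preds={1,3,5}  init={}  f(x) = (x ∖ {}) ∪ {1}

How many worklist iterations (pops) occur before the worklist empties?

12

Worklist (12 pops):
  #1 pop 0: in={0,2} → {0,1,2,3} (was {0,2,3}); enqueue []
  #2 pop 1: in={0,1,2,3} → {0,1,2,3} (was {}); enqueue [0]
  #3 pop 2: in={0,1,2,3} → {0,1,2,3} (was {}); enqueue []
  #4 pop 3: in={0,1,2,3} → {1,2} (was {}); enqueue []
  #5 pop 4: in={0,1,2,3} → {0,1,2,3} (was {}); enqueue [2,3]
  #6 pop 5: in={} → {0,1,2,3} (was {1,2}); enqueue []
  #7 pop 6: in={0,1,2,3} → {0,2} (no change)
  #8 pop 7: in={0,1,2,3} → {0,1,2,3} (was {}); enqueue [4]
  #9 pop 0: in={0,1,2,3} → {0,1,2,3} (no change)
  #10 pop 2: in={0,1,2,3} → {0,1,2,3} (no change)
  #11 pop 3: in={0,1,2,3} → {1,2} (no change)
  #12 pop 4: in={0,1,2,3} → {0,1,2,3} (no change)

Fixpoint:
  val[0] = {0,1,2,3}
  val[1] = {0,1,2,3}
  val[2] = {0,1,2,3}
  val[3] = {1,2}
  val[4] = {0,1,2,3}
  val[5] = {0,1,2,3}
  val[6] = {0,2}
  val[7] = {0,1,2,3}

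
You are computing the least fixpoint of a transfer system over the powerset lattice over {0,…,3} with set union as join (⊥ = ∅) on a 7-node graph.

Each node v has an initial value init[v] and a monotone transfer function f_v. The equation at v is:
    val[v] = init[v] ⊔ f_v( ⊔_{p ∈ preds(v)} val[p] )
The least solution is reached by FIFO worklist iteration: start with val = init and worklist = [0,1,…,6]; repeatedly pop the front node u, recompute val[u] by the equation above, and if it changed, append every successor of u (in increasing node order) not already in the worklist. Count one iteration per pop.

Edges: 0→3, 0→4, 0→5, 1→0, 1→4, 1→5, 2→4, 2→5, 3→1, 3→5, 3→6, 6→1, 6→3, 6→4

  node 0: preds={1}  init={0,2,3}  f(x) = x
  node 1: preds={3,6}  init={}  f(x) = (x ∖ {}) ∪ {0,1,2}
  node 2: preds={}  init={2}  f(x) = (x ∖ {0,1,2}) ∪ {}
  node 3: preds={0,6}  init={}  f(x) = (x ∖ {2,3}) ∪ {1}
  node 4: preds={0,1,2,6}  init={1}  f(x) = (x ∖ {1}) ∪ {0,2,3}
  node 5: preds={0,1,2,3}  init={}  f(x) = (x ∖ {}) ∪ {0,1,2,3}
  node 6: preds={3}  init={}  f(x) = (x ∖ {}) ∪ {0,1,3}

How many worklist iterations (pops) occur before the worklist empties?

13

Worklist (13 pops):
  #1 pop 0: in={} → {0,2,3} (no change)
  #2 pop 1: in={} → {0,1,2} (was {}); enqueue [0]
  #3 pop 2: in={} → {2} (no change)
  #4 pop 3: in={0,2,3} → {0,1} (was {}); enqueue [1]
  #5 pop 4: in={0,1,2,3} → {0,1,2,3} (was {1}); enqueue []
  #6 pop 5: in={0,1,2,3} → {0,1,2,3} (was {}); enqueue []
  #7 pop 6: in={0,1} → {0,1,3} (was {}); enqueue [3,4]
  #8 pop 0: in={0,1,2} → {0,1,2,3} (was {0,2,3}); enqueue [5]
  #9 pop 1: in={0,1,3} → {0,1,2,3} (was {0,1,2}); enqueue [0]
  #10 pop 3: in={0,1,2,3} → {0,1} (no change)
  #11 pop 4: in={0,1,2,3} → {0,1,2,3} (no change)
  #12 pop 5: in={0,1,2,3} → {0,1,2,3} (no change)
  #13 pop 0: in={0,1,2,3} → {0,1,2,3} (no change)

Fixpoint:
  val[0] = {0,1,2,3}
  val[1] = {0,1,2,3}
  val[2] = {2}
  val[3] = {0,1}
  val[4] = {0,1,2,3}
  val[5] = {0,1,2,3}
  val[6] = {0,1,3}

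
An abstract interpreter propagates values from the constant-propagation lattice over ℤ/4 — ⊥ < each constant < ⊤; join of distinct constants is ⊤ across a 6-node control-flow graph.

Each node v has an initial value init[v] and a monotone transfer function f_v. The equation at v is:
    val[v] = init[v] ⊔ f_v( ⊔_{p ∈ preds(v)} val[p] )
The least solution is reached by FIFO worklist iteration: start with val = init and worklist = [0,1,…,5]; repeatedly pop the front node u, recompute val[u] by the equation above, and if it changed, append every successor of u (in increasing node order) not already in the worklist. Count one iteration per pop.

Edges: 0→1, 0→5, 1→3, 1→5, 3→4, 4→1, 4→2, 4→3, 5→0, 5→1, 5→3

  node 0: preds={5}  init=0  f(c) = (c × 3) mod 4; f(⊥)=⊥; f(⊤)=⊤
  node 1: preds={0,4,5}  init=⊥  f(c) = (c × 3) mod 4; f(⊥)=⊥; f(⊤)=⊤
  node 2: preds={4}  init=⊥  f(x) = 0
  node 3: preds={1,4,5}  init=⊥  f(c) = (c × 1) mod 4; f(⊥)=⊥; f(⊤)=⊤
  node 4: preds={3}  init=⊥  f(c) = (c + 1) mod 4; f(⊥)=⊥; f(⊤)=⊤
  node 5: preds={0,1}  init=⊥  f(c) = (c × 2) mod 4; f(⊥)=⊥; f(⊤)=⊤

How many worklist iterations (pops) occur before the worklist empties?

Iteration log — 17 steps:
  step 1. node 0  ⊔preds=⊥  new=0  stable
  step 2. node 1  ⊔preds=0  new=0  old=⊥  +wl: 
  step 3. node 2  ⊔preds=⊥  new=0  old=⊥  +wl: 
  step 4. node 3  ⊔preds=0  new=0  old=⊥  +wl: 
  step 5. node 4  ⊔preds=0  new=1  old=⊥  +wl: 1,2,3
  step 6. node 5  ⊔preds=0  new=0  old=⊥  +wl: 0
  step 7. node 1  ⊔preds=⊤  new=⊤  old=0  +wl: 5
  step 8. node 2  ⊔preds=1  new=0  stable
  step 9. node 3  ⊔preds=⊤  new=⊤  old=0  +wl: 4
  step 10. node 0  ⊔preds=0  new=0  stable
  step 11. node 5  ⊔preds=⊤  new=⊤  old=0  +wl: 0,1,3
  step 12. node 4  ⊔preds=⊤  new=⊤  old=1  +wl: 2
  step 13. node 0  ⊔preds=⊤  new=⊤  old=0  +wl: 5
  step 14. node 1  ⊔preds=⊤  new=⊤  stable
  step 15. node 3  ⊔preds=⊤  new=⊤  stable
  step 16. node 2  ⊔preds=⊤  new=0  stable
  step 17. node 5  ⊔preds=⊤  new=⊤  stable

Least fixpoint reached:
  node 0: ⊤
  node 1: ⊤
  node 2: 0
  node 3: ⊤
  node 4: ⊤
  node 5: ⊤

17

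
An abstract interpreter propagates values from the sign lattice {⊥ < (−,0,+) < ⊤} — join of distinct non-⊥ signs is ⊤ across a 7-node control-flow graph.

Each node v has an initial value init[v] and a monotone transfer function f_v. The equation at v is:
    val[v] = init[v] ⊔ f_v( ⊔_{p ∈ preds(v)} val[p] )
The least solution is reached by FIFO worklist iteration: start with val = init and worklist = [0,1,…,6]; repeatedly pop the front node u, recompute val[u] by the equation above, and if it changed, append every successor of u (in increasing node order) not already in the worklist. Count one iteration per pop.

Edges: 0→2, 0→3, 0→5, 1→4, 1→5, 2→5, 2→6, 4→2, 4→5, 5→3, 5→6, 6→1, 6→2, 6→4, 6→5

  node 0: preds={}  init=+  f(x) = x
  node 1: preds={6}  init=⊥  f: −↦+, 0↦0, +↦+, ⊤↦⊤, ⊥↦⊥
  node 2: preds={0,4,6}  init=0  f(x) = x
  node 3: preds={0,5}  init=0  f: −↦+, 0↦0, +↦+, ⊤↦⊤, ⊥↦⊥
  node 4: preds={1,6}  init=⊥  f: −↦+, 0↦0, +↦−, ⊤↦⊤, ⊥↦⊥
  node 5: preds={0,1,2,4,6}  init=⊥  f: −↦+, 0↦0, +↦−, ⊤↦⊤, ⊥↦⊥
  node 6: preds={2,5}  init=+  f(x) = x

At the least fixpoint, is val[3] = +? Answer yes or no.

no

Iteration log — 13 steps:
  step 1. node 0  ⊔preds=⊥  new=+  stable
  step 2. node 1  ⊔preds=+  new=+  old=⊥  +wl: 
  step 3. node 2  ⊔preds=+  new=⊤  old=0  +wl: 
  step 4. node 3  ⊔preds=+  new=⊤  old=0  +wl: 
  step 5. node 4  ⊔preds=+  new=−  old=⊥  +wl: 2
  step 6. node 5  ⊔preds=⊤  new=⊤  old=⊥  +wl: 3
  step 7. node 6  ⊔preds=⊤  new=⊤  old=+  +wl: 1,4,5
  step 8. node 2  ⊔preds=⊤  new=⊤  stable
  step 9. node 3  ⊔preds=⊤  new=⊤  stable
  step 10. node 1  ⊔preds=⊤  new=⊤  old=+  +wl: 
  step 11. node 4  ⊔preds=⊤  new=⊤  old=−  +wl: 2
  step 12. node 5  ⊔preds=⊤  new=⊤  stable
  step 13. node 2  ⊔preds=⊤  new=⊤  stable

Least fixpoint reached:
  node 0: +
  node 1: ⊤
  node 2: ⊤
  node 3: ⊤
  node 4: ⊤
  node 5: ⊤
  node 6: ⊤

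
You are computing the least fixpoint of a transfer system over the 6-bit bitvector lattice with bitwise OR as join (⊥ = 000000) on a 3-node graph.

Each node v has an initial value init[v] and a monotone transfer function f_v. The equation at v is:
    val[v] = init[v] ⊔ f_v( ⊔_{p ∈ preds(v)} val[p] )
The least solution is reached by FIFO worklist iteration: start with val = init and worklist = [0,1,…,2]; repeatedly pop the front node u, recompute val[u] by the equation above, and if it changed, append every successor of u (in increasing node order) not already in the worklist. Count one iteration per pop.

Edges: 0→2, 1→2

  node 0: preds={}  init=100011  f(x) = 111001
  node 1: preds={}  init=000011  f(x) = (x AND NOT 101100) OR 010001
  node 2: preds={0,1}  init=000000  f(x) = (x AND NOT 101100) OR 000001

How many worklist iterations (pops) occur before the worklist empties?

Worklist (3 pops):
  #1 pop 0: in=000000 → 111011 (was 100011); enqueue []
  #2 pop 1: in=000000 → 010011 (was 000011); enqueue []
  #3 pop 2: in=111011 → 010011 (was 000000); enqueue []

Fixpoint:
  val[0] = 111011
  val[1] = 010011
  val[2] = 010011

3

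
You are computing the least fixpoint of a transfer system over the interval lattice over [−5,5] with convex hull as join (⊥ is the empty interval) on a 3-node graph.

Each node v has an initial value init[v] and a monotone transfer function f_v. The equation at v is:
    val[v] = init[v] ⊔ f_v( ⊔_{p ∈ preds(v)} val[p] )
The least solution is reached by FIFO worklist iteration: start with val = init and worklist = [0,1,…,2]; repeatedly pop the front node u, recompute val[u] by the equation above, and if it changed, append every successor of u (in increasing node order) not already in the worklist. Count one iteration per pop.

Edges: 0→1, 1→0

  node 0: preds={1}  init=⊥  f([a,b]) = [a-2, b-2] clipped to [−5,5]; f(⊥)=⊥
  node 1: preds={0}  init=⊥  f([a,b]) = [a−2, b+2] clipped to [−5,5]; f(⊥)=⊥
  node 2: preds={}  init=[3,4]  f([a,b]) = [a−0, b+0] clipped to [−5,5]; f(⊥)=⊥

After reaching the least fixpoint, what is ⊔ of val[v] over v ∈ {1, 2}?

Worklist (3 pops):
  #1 pop 0: in=⊥ → ⊥ (no change)
  #2 pop 1: in=⊥ → ⊥ (no change)
  #3 pop 2: in=⊥ → [3,4] (no change)

Fixpoint:
  val[0] = ⊥
  val[1] = ⊥
  val[2] = [3,4]

[3,4]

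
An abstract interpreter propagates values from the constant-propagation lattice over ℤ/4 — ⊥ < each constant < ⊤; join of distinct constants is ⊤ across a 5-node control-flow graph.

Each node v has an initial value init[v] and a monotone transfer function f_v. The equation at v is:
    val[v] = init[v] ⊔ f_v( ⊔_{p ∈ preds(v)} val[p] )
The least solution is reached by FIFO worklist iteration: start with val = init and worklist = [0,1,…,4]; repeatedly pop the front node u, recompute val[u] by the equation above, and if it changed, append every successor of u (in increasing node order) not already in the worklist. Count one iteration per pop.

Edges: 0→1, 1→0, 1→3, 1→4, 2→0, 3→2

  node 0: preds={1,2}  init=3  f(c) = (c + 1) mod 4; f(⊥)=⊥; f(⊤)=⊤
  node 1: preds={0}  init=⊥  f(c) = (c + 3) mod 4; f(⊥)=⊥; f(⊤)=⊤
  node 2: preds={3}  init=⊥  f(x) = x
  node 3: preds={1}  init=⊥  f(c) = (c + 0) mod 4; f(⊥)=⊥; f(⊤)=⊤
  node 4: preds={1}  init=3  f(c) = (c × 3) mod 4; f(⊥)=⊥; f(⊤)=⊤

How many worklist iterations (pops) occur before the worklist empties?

Worklist (8 pops):
  #1 pop 0: in=⊥ → 3 (no change)
  #2 pop 1: in=3 → 2 (was ⊥); enqueue [0]
  #3 pop 2: in=⊥ → ⊥ (no change)
  #4 pop 3: in=2 → 2 (was ⊥); enqueue [2]
  #5 pop 4: in=2 → ⊤ (was 3); enqueue []
  #6 pop 0: in=2 → 3 (no change)
  #7 pop 2: in=2 → 2 (was ⊥); enqueue [0]
  #8 pop 0: in=2 → 3 (no change)

Fixpoint:
  val[0] = 3
  val[1] = 2
  val[2] = 2
  val[3] = 2
  val[4] = ⊤

8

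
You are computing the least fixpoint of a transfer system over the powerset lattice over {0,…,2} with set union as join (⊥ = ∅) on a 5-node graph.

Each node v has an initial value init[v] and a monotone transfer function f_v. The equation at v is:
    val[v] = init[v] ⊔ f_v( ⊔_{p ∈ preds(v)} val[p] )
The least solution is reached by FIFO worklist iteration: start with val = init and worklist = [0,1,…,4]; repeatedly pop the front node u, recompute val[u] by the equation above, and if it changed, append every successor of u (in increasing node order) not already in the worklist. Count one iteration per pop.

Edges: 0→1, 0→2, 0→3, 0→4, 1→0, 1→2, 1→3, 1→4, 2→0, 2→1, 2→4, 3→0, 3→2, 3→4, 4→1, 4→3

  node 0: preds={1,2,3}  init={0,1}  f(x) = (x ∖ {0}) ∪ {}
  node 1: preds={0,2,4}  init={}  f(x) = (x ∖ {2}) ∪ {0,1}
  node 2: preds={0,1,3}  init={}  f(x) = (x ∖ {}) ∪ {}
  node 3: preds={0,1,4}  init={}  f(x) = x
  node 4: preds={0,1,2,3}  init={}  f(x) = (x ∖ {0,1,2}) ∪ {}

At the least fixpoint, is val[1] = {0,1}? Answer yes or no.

yes

Worklist (8 pops):
  #1 pop 0: in={} → {0,1} (no change)
  #2 pop 1: in={0,1} → {0,1} (was {}); enqueue [0]
  #3 pop 2: in={0,1} → {0,1} (was {}); enqueue [1]
  #4 pop 3: in={0,1} → {0,1} (was {}); enqueue [2]
  #5 pop 4: in={0,1} → {} (no change)
  #6 pop 0: in={0,1} → {0,1} (no change)
  #7 pop 1: in={0,1} → {0,1} (no change)
  #8 pop 2: in={0,1} → {0,1} (no change)

Fixpoint:
  val[0] = {0,1}
  val[1] = {0,1}
  val[2] = {0,1}
  val[3] = {0,1}
  val[4] = {}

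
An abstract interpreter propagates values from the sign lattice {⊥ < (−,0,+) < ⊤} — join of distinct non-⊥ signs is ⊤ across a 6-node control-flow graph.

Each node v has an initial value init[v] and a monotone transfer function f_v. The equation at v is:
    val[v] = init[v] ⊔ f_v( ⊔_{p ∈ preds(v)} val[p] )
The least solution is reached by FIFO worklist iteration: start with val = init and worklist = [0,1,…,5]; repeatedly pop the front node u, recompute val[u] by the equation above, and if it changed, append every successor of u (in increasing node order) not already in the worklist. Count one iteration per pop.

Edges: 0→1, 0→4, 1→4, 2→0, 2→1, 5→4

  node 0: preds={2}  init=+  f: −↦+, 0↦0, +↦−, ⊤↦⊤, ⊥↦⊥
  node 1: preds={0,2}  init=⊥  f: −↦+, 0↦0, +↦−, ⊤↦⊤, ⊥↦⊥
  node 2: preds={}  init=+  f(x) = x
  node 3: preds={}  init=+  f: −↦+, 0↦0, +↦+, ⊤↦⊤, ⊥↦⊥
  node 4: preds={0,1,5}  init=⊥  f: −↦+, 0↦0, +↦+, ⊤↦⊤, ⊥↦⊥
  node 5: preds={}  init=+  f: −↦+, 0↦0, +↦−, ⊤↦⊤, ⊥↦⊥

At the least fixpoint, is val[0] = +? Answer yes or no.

no

Worklist (6 pops):
  #1 pop 0: in=+ → ⊤ (was +); enqueue []
  #2 pop 1: in=⊤ → ⊤ (was ⊥); enqueue []
  #3 pop 2: in=⊥ → + (no change)
  #4 pop 3: in=⊥ → + (no change)
  #5 pop 4: in=⊤ → ⊤ (was ⊥); enqueue []
  #6 pop 5: in=⊥ → + (no change)

Fixpoint:
  val[0] = ⊤
  val[1] = ⊤
  val[2] = +
  val[3] = +
  val[4] = ⊤
  val[5] = +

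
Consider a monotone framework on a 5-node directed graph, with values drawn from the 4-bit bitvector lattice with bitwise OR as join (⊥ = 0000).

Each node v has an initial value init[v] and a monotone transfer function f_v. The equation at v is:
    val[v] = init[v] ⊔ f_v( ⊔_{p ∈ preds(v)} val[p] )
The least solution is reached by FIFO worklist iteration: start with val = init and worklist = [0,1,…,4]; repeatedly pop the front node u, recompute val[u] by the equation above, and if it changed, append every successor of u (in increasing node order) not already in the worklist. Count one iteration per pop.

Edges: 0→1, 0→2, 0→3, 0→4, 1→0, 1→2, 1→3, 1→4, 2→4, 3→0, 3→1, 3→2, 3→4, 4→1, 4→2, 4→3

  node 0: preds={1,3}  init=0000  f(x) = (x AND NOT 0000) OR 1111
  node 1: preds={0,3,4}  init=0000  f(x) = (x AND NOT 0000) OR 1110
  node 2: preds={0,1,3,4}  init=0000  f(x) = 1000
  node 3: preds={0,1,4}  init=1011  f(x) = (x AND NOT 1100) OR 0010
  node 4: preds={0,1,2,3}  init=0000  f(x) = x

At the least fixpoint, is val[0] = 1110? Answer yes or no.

Iteration log — 9 steps:
  step 1. node 0  ⊔preds=1011  new=1111  old=0000  +wl: 
  step 2. node 1  ⊔preds=1111  new=1111  old=0000  +wl: 0
  step 3. node 2  ⊔preds=1111  new=1000  old=0000  +wl: 
  step 4. node 3  ⊔preds=1111  new=1011  stable
  step 5. node 4  ⊔preds=1111  new=1111  old=0000  +wl: 1,2,3
  step 6. node 0  ⊔preds=1111  new=1111  stable
  step 7. node 1  ⊔preds=1111  new=1111  stable
  step 8. node 2  ⊔preds=1111  new=1000  stable
  step 9. node 3  ⊔preds=1111  new=1011  stable

Least fixpoint reached:
  node 0: 1111
  node 1: 1111
  node 2: 1000
  node 3: 1011
  node 4: 1111

no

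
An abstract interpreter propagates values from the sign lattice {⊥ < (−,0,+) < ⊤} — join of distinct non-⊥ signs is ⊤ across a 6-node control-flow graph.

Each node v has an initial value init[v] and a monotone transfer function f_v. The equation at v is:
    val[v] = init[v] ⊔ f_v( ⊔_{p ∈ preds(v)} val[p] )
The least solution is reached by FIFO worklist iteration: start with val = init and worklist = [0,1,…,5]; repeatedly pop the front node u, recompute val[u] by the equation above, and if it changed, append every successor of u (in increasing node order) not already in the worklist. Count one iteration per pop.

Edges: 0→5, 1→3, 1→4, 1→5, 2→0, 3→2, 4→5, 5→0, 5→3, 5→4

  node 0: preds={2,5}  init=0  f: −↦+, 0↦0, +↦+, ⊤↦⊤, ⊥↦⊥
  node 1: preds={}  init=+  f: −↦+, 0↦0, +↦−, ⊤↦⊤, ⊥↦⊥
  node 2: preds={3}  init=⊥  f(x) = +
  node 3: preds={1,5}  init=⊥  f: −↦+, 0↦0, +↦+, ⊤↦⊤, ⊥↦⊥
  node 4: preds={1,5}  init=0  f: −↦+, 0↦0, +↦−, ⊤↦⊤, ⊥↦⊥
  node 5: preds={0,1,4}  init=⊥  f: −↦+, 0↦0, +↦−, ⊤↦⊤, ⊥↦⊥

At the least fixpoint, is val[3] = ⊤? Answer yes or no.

Iteration log — 12 steps:
  step 1. node 0  ⊔preds=⊥  new=0  stable
  step 2. node 1  ⊔preds=⊥  new=+  stable
  step 3. node 2  ⊔preds=⊥  new=+  old=⊥  +wl: 0
  step 4. node 3  ⊔preds=+  new=+  old=⊥  +wl: 2
  step 5. node 4  ⊔preds=+  new=⊤  old=0  +wl: 
  step 6. node 5  ⊔preds=⊤  new=⊤  old=⊥  +wl: 3,4
  step 7. node 0  ⊔preds=⊤  new=⊤  old=0  +wl: 5
  step 8. node 2  ⊔preds=+  new=+  stable
  step 9. node 3  ⊔preds=⊤  new=⊤  old=+  +wl: 2
  step 10. node 4  ⊔preds=⊤  new=⊤  stable
  step 11. node 5  ⊔preds=⊤  new=⊤  stable
  step 12. node 2  ⊔preds=⊤  new=+  stable

Least fixpoint reached:
  node 0: ⊤
  node 1: +
  node 2: +
  node 3: ⊤
  node 4: ⊤
  node 5: ⊤

yes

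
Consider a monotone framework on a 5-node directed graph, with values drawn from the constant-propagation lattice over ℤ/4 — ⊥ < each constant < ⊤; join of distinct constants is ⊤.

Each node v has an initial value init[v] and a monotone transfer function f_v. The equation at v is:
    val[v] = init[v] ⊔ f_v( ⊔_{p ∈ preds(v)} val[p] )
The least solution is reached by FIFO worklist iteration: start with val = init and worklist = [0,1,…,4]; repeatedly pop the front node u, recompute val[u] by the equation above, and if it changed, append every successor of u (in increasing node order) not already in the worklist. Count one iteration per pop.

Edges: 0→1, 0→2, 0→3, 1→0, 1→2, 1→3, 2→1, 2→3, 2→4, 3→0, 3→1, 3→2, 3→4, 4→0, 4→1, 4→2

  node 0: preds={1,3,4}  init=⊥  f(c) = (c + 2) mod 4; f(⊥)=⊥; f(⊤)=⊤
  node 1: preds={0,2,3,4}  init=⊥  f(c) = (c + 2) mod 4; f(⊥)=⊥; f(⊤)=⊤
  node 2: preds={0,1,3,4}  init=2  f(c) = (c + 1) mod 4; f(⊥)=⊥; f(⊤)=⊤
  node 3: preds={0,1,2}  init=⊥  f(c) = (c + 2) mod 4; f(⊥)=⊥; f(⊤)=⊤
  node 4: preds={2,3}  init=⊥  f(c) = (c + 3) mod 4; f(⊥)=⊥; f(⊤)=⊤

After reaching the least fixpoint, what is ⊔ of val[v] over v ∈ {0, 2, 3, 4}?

⊤

Iteration log — 10 steps:
  step 1. node 0  ⊔preds=⊥  new=⊥  stable
  step 2. node 1  ⊔preds=2  new=0  old=⊥  +wl: 0
  step 3. node 2  ⊔preds=0  new=⊤  old=2  +wl: 1
  step 4. node 3  ⊔preds=⊤  new=⊤  old=⊥  +wl: 2
  step 5. node 4  ⊔preds=⊤  new=⊤  old=⊥  +wl: 
  step 6. node 0  ⊔preds=⊤  new=⊤  old=⊥  +wl: 3
  step 7. node 1  ⊔preds=⊤  new=⊤  old=0  +wl: 0
  step 8. node 2  ⊔preds=⊤  new=⊤  stable
  step 9. node 3  ⊔preds=⊤  new=⊤  stable
  step 10. node 0  ⊔preds=⊤  new=⊤  stable

Least fixpoint reached:
  node 0: ⊤
  node 1: ⊤
  node 2: ⊤
  node 3: ⊤
  node 4: ⊤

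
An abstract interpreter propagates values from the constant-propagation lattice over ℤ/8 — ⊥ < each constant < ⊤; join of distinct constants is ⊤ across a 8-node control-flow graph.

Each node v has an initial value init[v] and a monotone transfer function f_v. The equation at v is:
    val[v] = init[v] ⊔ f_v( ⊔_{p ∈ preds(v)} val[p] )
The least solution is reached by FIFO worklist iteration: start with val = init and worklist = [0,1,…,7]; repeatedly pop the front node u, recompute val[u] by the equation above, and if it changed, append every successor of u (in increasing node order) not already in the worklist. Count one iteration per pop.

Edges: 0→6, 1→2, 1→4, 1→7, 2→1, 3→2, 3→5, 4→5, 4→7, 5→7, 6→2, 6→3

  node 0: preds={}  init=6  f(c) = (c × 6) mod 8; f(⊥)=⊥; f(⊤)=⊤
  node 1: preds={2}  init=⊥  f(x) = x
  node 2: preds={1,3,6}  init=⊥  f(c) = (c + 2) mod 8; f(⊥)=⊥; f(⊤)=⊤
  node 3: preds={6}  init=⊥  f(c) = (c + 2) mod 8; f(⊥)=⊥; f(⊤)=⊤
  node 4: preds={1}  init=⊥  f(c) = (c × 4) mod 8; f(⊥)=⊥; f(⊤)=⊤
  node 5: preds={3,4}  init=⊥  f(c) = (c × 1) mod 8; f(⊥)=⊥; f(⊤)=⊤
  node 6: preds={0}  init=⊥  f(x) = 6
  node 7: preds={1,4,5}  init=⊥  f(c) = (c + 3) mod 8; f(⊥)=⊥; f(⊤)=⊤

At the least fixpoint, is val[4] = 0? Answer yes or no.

Iteration log — 22 steps:
  step 1. node 0  ⊔preds=⊥  new=6  stable
  step 2. node 1  ⊔preds=⊥  new=⊥  stable
  step 3. node 2  ⊔preds=⊥  new=⊥  stable
  step 4. node 3  ⊔preds=⊥  new=⊥  stable
  step 5. node 4  ⊔preds=⊥  new=⊥  stable
  step 6. node 5  ⊔preds=⊥  new=⊥  stable
  step 7. node 6  ⊔preds=6  new=6  old=⊥  +wl: 2,3
  step 8. node 7  ⊔preds=⊥  new=⊥  stable
  step 9. node 2  ⊔preds=6  new=0  old=⊥  +wl: 1
  step 10. node 3  ⊔preds=6  new=0  old=⊥  +wl: 2,5
  step 11. node 1  ⊔preds=0  new=0  old=⊥  +wl: 4,7
  step 12. node 2  ⊔preds=⊤  new=⊤  old=0  +wl: 1
  step 13. node 5  ⊔preds=0  new=0  old=⊥  +wl: 
  step 14. node 4  ⊔preds=0  new=0  old=⊥  +wl: 5
  step 15. node 7  ⊔preds=0  new=3  old=⊥  +wl: 
  step 16. node 1  ⊔preds=⊤  new=⊤  old=0  +wl: 2,4,7
  step 17. node 5  ⊔preds=0  new=0  stable
  step 18. node 2  ⊔preds=⊤  new=⊤  stable
  step 19. node 4  ⊔preds=⊤  new=⊤  old=0  +wl: 5
  step 20. node 7  ⊔preds=⊤  new=⊤  old=3  +wl: 
  step 21. node 5  ⊔preds=⊤  new=⊤  old=0  +wl: 7
  step 22. node 7  ⊔preds=⊤  new=⊤  stable

Least fixpoint reached:
  node 0: 6
  node 1: ⊤
  node 2: ⊤
  node 3: 0
  node 4: ⊤
  node 5: ⊤
  node 6: 6
  node 7: ⊤

no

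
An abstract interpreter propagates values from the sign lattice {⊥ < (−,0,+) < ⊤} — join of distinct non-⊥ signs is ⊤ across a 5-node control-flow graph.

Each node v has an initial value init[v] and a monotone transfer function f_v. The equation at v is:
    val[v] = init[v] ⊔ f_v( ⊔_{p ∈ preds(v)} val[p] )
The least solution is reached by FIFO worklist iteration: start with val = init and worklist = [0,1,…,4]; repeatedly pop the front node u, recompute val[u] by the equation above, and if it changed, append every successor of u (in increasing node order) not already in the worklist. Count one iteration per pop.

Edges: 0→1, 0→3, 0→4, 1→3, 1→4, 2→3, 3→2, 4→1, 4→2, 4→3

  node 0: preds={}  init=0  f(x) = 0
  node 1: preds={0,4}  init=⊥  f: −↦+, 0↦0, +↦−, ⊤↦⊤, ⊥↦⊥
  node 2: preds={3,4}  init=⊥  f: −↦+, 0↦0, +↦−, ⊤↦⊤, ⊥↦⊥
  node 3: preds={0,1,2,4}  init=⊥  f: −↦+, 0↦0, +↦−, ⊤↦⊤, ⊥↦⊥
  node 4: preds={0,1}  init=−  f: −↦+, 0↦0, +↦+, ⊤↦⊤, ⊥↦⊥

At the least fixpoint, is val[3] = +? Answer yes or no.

no

Worklist (8 pops):
  #1 pop 0: in=⊥ → 0 (no change)
  #2 pop 1: in=⊤ → ⊤ (was ⊥); enqueue []
  #3 pop 2: in=− → + (was ⊥); enqueue []
  #4 pop 3: in=⊤ → ⊤ (was ⊥); enqueue [2]
  #5 pop 4: in=⊤ → ⊤ (was −); enqueue [1,3]
  #6 pop 2: in=⊤ → ⊤ (was +); enqueue []
  #7 pop 1: in=⊤ → ⊤ (no change)
  #8 pop 3: in=⊤ → ⊤ (no change)

Fixpoint:
  val[0] = 0
  val[1] = ⊤
  val[2] = ⊤
  val[3] = ⊤
  val[4] = ⊤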